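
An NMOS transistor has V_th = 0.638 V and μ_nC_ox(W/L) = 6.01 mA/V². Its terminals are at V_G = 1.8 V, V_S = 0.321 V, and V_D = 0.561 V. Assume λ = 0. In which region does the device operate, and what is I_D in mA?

V_GS = V_G − V_S = 1.8 − 0.321 = 1.48 V; V_DS = V_D − V_S = 0.561 − 0.321 = 0.24 V.
V_ov = V_GS − V_th = 1.48 − 0.638 = 0.841 V.
Since V_DS = 0.24 V < V_ov = 0.841 V, the device is in the triode region.
I_D = k_n [V_ov · V_DS − ½ V_DS²] = 6.01 × [0.841 × 0.24 − 0.5 × 0.24²] = 1.04 mA.

Triode; I_D = 1.04 mA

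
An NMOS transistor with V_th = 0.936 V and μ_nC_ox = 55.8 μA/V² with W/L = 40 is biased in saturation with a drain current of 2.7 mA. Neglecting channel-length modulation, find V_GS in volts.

k_n = μ_nC_ox · (W/L) = 2.232 mA/V².
In saturation I_D = ½ k_n (V_GS − V_th)², so V_GS − V_th = √(2 I_D / k_n) = √(2 × 2.7 / 2.232) = 1.56 V.
V_GS = 0.936 + 1.56 = 2.49 V.

V_GS = 2.49 V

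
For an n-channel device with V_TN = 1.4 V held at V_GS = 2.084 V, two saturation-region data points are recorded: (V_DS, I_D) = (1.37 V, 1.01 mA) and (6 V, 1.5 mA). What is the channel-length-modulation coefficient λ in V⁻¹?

With V_GS fixed, I_D ∝ (1 + λ V_DS) in saturation, so I_D2/I_D1 = (1 + λ V_DS2)/(1 + λ V_DS1).
1.5/1.01 = 1.485 = (1 + 6 λ)/(1 + 1.37 λ).
Solving: λ (I_D1 V_DS2 − I_D2 V_DS1) = I_D2 − I_D1, so λ = (1.5 − 1.01) / (1.01 × 6 − 1.5 × 1.37) = 0.49 / 4.01 = 0.122 V⁻¹.

λ = 0.122 V⁻¹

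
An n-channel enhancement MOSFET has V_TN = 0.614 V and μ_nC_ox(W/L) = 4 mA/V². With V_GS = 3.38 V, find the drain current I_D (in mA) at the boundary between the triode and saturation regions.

At the boundary V_DS = V_ov = V_GS − V_TN = 3.38 − 0.614 = 2.77 V.
I_D = ½ k_n V_ov² = 0.5 × 4 × 2.77² = 15.3 mA.

I_D = 15.3 mA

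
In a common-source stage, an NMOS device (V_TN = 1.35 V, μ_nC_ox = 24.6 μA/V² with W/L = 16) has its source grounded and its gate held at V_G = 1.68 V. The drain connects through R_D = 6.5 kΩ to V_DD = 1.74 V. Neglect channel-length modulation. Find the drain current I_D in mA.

I_D = 0.0214 mA

V_GS = V_G = 1.68 V, so V_ov = 1.68 − 1.35 = 0.33 V.
k_n = μ_nC_ox · (W/L) = 0.3936 mA/V².
Assume saturation: I_D = ½ k_n V_ov² = 0.5 × 0.3936 × 0.33² = 0.0214 mA, giving V_DS = V_DD − I_D R_D = 1.74 − 0.0214 × 6.5 = 1.6 V.
V_DS = 1.6 V ≥ V_ov = 0.33 V, confirming saturation.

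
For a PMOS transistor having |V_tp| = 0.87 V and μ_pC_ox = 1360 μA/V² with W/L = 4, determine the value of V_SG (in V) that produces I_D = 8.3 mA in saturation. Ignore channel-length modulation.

V_SG = 2.62 V

k_p = μ_pC_ox · (W/L) = 5.44 mA/V².
In saturation I_D = ½ k_p (V_SG − |V_tp|)², so V_SG − |V_tp| = √(2 I_D / k_p) = √(2 × 8.3 / 5.44) = 1.75 V.
V_SG = 0.87 + 1.75 = 2.62 V.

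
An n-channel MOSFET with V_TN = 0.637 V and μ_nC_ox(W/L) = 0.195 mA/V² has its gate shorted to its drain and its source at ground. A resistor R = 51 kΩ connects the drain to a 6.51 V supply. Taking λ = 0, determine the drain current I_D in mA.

With gate tied to drain, V_GS = V_DS ≥ V_GS − V_TN, so the device is in saturation.
KCL at the drain: ½ k_n (V_GS − V_TN)² = (V_DD − V_GS)/R.
Let x = V_GS − 0.637. Then 4.97 x² + x − 5.873 = 0, giving x = 0.991 V (positive root), so V_GS = 1.63 V.
I_D = (V_DD − V_GS)/R = (6.51 − 1.63) / 51 = 0.0957 mA.

I_D = 0.0957 mA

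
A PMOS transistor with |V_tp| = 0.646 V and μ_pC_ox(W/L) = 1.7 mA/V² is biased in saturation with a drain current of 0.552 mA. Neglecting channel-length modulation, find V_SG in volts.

V_SG = 1.45 V

In saturation I_D = ½ k_p (V_SG − |V_tp|)², so V_SG − |V_tp| = √(2 I_D / k_p) = √(2 × 0.552 / 1.7) = 0.806 V.
V_SG = 0.646 + 0.806 = 1.45 V.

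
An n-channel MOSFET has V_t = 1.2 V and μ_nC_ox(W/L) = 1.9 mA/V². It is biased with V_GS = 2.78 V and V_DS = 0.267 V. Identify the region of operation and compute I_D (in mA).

Triode; I_D = 0.734 mA

V_ov = V_GS − V_t = 2.78 − 1.2 = 1.58 V.
Since V_DS = 0.267 V < V_ov = 1.58 V, the device is in the triode region.
I_D = k_n [V_ov · V_DS − ½ V_DS²] = 1.9 × [1.58 × 0.267 − 0.5 × 0.267²] = 0.734 mA.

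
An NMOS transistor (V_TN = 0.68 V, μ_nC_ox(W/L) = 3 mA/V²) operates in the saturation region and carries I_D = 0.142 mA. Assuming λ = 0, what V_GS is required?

V_GS = 0.988 V

In saturation I_D = ½ k_n (V_GS − V_TN)², so V_GS − V_TN = √(2 I_D / k_n) = √(2 × 0.142 / 3) = 0.308 V.
V_GS = 0.68 + 0.308 = 0.988 V.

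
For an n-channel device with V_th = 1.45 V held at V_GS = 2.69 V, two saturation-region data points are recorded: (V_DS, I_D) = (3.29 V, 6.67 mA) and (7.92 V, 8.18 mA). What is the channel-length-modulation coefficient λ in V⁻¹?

With V_GS fixed, I_D ∝ (1 + λ V_DS) in saturation, so I_D2/I_D1 = (1 + λ V_DS2)/(1 + λ V_DS1).
8.18/6.67 = 1.226 = (1 + 7.92 λ)/(1 + 3.29 λ).
Solving: λ (I_D1 V_DS2 − I_D2 V_DS1) = I_D2 − I_D1, so λ = (8.18 − 6.67) / (6.67 × 7.92 − 8.18 × 3.29) = 1.51 / 25.9 = 0.0583 V⁻¹.

λ = 0.0583 V⁻¹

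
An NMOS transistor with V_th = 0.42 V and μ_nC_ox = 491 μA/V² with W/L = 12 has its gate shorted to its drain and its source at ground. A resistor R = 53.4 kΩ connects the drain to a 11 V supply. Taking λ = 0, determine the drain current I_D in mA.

With gate tied to drain, V_GS = V_DS ≥ V_GS − V_th, so the device is in saturation.
k_n = μ_nC_ox · (W/L) = 5.892 mA/V².
KCL at the drain: ½ k_n (V_GS − V_th)² = (V_DD − V_GS)/R.
Let x = V_GS − 0.42. Then 157 x² + x − 10.58 = 0, giving x = 0.256 V (positive root), so V_GS = 0.676 V.
I_D = (V_DD − V_GS)/R = (11 − 0.676) / 53.4 = 0.193 mA.

I_D = 0.193 mA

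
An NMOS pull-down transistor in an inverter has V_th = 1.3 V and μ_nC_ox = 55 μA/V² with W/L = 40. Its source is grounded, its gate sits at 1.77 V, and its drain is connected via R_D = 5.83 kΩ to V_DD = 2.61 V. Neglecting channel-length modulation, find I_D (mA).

V_GS = V_G = 1.77 V, so V_ov = 1.77 − 1.3 = 0.47 V.
k_n = μ_nC_ox · (W/L) = 2.2 mA/V².
Assume saturation: I_D = ½ k_n V_ov² = 0.5 × 2.2 × 0.47² = 0.243 mA, giving V_DS = V_DD − I_D R_D = 2.61 − 0.243 × 5.83 = 1.19 V.
V_DS = 1.19 V ≥ V_ov = 0.47 V, confirming saturation.

I_D = 0.243 mA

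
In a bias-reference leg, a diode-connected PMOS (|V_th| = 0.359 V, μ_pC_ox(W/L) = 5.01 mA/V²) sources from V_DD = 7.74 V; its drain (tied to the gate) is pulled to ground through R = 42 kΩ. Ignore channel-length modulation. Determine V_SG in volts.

V_SG = 0.619 V

With gate tied to drain, V_SG = V_SD ≥ V_SG − |V_th|, so the device is in saturation.
KCL at the drain: ½ k_p (V_SG − |V_th|)² = (V_DD − V_SG)/R.
Let x = V_SG − 0.359. Then 105 x² + x − 7.381 = 0, giving x = 0.26 V (positive root), so V_SG = 0.619 V.
I_D = (V_DD − V_SG)/R = (7.74 − 0.619) / 42 = 0.17 mA.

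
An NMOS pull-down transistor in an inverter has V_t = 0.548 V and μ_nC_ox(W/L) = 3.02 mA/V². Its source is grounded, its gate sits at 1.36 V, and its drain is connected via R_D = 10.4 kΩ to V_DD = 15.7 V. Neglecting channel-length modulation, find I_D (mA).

I_D = 0.996 mA

V_GS = V_G = 1.36 V, so V_ov = 1.36 − 0.548 = 0.812 V.
Assume saturation: I_D = ½ k_n V_ov² = 0.5 × 3.02 × 0.812² = 0.996 mA, giving V_DS = V_DD − I_D R_D = 15.7 − 0.996 × 10.4 = 5.35 V.
V_DS = 5.35 V ≥ V_ov = 0.812 V, confirming saturation.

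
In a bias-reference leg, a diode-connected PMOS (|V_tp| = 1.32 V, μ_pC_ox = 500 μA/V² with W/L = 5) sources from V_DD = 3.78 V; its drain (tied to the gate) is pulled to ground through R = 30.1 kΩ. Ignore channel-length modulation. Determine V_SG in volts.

V_SG = 1.56 V

With gate tied to drain, V_SG = V_SD ≥ V_SG − |V_tp|, so the device is in saturation.
k_p = μ_pC_ox · (W/L) = 2.5 mA/V².
KCL at the drain: ½ k_p (V_SG − |V_tp|)² = (V_DD − V_SG)/R.
Let x = V_SG − 1.32. Then 37.6 x² + x − 2.46 = 0, giving x = 0.243 V (positive root), so V_SG = 1.56 V.
I_D = (V_DD − V_SG)/R = (3.78 − 1.56) / 30.1 = 0.0737 mA.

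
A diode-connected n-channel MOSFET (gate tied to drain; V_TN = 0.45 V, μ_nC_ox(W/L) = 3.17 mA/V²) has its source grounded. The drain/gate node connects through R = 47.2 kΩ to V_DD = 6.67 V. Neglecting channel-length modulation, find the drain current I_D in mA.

I_D = 0.126 mA

With gate tied to drain, V_GS = V_DS ≥ V_GS − V_TN, so the device is in saturation.
KCL at the drain: ½ k_n (V_GS − V_TN)² = (V_DD − V_GS)/R.
Let x = V_GS − 0.45. Then 74.8 x² + x − 6.22 = 0, giving x = 0.282 V (positive root), so V_GS = 0.732 V.
I_D = (V_DD − V_GS)/R = (6.67 − 0.732) / 47.2 = 0.126 mA.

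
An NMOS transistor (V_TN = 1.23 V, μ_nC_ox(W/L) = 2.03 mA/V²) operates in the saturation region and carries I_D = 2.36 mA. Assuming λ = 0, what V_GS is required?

In saturation I_D = ½ k_n (V_GS − V_TN)², so V_GS − V_TN = √(2 I_D / k_n) = √(2 × 2.36 / 2.03) = 1.52 V.
V_GS = 1.23 + 1.52 = 2.75 V.

V_GS = 2.75 V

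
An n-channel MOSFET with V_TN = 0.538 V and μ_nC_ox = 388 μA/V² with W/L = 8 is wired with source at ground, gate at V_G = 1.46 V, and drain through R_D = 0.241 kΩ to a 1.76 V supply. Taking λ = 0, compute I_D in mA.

I_D = 1.32 mA

V_GS = V_G = 1.46 V, so V_ov = 1.46 − 0.538 = 0.922 V.
k_n = μ_nC_ox · (W/L) = 3.104 mA/V².
Assume saturation: I_D = ½ k_n V_ov² = 0.5 × 3.104 × 0.922² = 1.32 mA, giving V_DS = V_DD − I_D R_D = 1.76 − 1.32 × 0.241 = 1.44 V.
V_DS = 1.44 V ≥ V_ov = 0.922 V, confirming saturation.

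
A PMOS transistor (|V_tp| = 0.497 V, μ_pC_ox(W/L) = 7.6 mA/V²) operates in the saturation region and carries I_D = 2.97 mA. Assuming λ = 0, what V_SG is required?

In saturation I_D = ½ k_p (V_SG − |V_tp|)², so V_SG − |V_tp| = √(2 I_D / k_p) = √(2 × 2.97 / 7.6) = 0.884 V.
V_SG = 0.497 + 0.884 = 1.38 V.

V_SG = 1.38 V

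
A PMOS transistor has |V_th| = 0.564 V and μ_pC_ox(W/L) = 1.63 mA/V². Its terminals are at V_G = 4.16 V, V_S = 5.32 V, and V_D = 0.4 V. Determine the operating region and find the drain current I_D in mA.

V_SG = V_S − V_G = 5.32 − 4.16 = 1.16 V; V_SD = V_S − V_D = 5.32 − 0.4 = 4.92 V.
V_ov = V_SG − |V_th| = 1.16 − 0.564 = 0.596 V.
Since V_SD = 4.92 V ≥ V_ov = 0.596 V, the device is in saturation.
I_D = ½ k_p V_ov² = 0.5 × 1.63 × 0.596² = 0.29 mA.

Saturation; I_D = 0.290 mA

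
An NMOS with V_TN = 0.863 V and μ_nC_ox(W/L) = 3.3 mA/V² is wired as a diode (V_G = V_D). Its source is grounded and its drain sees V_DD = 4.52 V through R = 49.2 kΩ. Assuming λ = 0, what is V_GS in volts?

With gate tied to drain, V_GS = V_DS ≥ V_GS − V_TN, so the device is in saturation.
KCL at the drain: ½ k_n (V_GS − V_TN)² = (V_DD − V_GS)/R.
Let x = V_GS − 0.863. Then 81.2 x² + x − 3.657 = 0, giving x = 0.206 V (positive root), so V_GS = 1.07 V.
I_D = (V_DD − V_GS)/R = (4.52 − 1.07) / 49.2 = 0.0701 mA.

V_GS = 1.07 V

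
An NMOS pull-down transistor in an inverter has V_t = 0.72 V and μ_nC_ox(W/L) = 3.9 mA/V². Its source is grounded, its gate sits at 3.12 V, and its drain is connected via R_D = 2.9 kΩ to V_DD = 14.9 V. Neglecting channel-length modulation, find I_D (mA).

I_D = 4.93 mA

V_GS = V_G = 3.12 V, so V_ov = 3.12 − 0.72 = 2.4 V.
Assume saturation: I_D = ½ k_n V_ov² = 0.5 × 3.9 × 2.4² = 11.2 mA, giving V_DS = V_DD − I_D R_D = 14.9 − 11.2 × 2.9 = -17.7 V.
But -17.7 V < V_ov = 2.4 V, so the device is actually in triode.
In triode I_D = k_n[V_ov V_DS − ½ V_DS²] and I_D = (V_DD − V_DS)/R_D. Equating: 5.65 V_DS² − 28.14 V_DS + 14.9 = 0, giving V_DS = 0.602 V (the root below V_ov).
I_D = (14.9 − 0.602) / 2.9 = 4.93 mA.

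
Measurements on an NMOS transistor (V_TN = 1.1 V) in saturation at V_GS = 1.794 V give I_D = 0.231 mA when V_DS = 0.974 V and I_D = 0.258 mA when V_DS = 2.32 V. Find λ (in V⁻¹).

With V_GS fixed, I_D ∝ (1 + λ V_DS) in saturation, so I_D2/I_D1 = (1 + λ V_DS2)/(1 + λ V_DS1).
0.258/0.231 = 1.117 = (1 + 2.32 λ)/(1 + 0.974 λ).
Solving: λ (I_D1 V_DS2 − I_D2 V_DS1) = I_D2 − I_D1, so λ = (0.258 − 0.231) / (0.231 × 2.32 − 0.258 × 0.974) = 0.027 / 0.285 = 0.0949 V⁻¹.

λ = 0.0949 V⁻¹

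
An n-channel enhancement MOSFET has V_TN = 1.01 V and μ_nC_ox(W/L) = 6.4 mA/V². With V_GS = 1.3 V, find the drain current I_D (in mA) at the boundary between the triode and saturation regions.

I_D = 0.269 mA

At the boundary V_DS = V_ov = V_GS − V_TN = 1.3 − 1.01 = 0.29 V.
I_D = ½ k_n V_ov² = 0.5 × 6.4 × 0.29² = 0.269 mA.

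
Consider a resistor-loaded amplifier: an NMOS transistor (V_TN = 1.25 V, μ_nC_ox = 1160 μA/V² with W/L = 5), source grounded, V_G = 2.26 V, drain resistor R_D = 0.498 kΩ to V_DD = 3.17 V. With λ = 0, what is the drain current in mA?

V_GS = V_G = 2.26 V, so V_ov = 2.26 − 1.25 = 1.01 V.
k_n = μ_nC_ox · (W/L) = 5.8 mA/V².
Assume saturation: I_D = ½ k_n V_ov² = 0.5 × 5.8 × 1.01² = 2.96 mA, giving V_DS = V_DD − I_D R_D = 3.17 − 2.96 × 0.498 = 1.7 V.
V_DS = 1.7 V ≥ V_ov = 1.01 V, confirming saturation.

I_D = 2.96 mA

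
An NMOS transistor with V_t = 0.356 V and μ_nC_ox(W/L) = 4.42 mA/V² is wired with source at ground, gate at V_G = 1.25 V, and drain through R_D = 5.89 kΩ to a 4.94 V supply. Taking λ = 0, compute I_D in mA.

I_D = 0.799 mA

V_GS = V_G = 1.25 V, so V_ov = 1.25 − 0.356 = 0.894 V.
Assume saturation: I_D = ½ k_n V_ov² = 0.5 × 4.42 × 0.894² = 1.77 mA, giving V_DS = V_DD − I_D R_D = 4.94 − 1.77 × 5.89 = -5.46 V.
But -5.46 V < V_ov = 0.894 V, so the device is actually in triode.
In triode I_D = k_n[V_ov V_DS − ½ V_DS²] and I_D = (V_DD − V_DS)/R_D. Equating: 13 V_DS² − 24.27 V_DS + 4.94 = 0, giving V_DS = 0.232 V (the root below V_ov).
I_D = (4.94 − 0.232) / 5.89 = 0.799 mA.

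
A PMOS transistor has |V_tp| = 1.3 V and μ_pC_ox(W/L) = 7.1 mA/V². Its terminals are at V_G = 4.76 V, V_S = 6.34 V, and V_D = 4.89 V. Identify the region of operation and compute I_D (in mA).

Saturation; I_D = 0.278 mA

V_SG = V_S − V_G = 6.34 − 4.76 = 1.58 V; V_SD = V_S − V_D = 6.34 − 4.89 = 1.45 V.
V_ov = V_SG − |V_tp| = 1.58 − 1.3 = 0.28 V.
Since V_SD = 1.45 V ≥ V_ov = 0.28 V, the device is in saturation.
I_D = ½ k_p V_ov² = 0.5 × 7.1 × 0.28² = 0.278 mA.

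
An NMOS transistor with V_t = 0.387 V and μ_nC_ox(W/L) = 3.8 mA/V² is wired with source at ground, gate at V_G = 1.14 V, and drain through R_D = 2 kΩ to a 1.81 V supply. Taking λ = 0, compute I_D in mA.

I_D = 0.739 mA

V_GS = V_G = 1.14 V, so V_ov = 1.14 − 0.387 = 0.753 V.
Assume saturation: I_D = ½ k_n V_ov² = 0.5 × 3.8 × 0.753² = 1.08 mA, giving V_DS = V_DD − I_D R_D = 1.81 − 1.08 × 2 = -0.345 V.
But -0.345 V < V_ov = 0.753 V, so the device is actually in triode.
In triode I_D = k_n[V_ov V_DS − ½ V_DS²] and I_D = (V_DD − V_DS)/R_D. Equating: 3.8 V_DS² − 6.723 V_DS + 1.81 = 0, giving V_DS = 0.331 V (the root below V_ov).
I_D = (1.81 − 0.331) / 2 = 0.739 mA.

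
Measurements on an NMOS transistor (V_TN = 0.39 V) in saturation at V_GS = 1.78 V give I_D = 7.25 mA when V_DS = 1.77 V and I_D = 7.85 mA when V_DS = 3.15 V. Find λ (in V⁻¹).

With V_GS fixed, I_D ∝ (1 + λ V_DS) in saturation, so I_D2/I_D1 = (1 + λ V_DS2)/(1 + λ V_DS1).
7.85/7.25 = 1.083 = (1 + 3.15 λ)/(1 + 1.77 λ).
Solving: λ (I_D1 V_DS2 − I_D2 V_DS1) = I_D2 − I_D1, so λ = (7.85 − 7.25) / (7.25 × 3.15 − 7.85 × 1.77) = 0.6 / 8.94 = 0.0671 V⁻¹.

λ = 0.0671 V⁻¹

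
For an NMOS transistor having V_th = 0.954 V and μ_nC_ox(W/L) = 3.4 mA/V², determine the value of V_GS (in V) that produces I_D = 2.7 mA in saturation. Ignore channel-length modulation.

In saturation I_D = ½ k_n (V_GS − V_th)², so V_GS − V_th = √(2 I_D / k_n) = √(2 × 2.7 / 3.4) = 1.26 V.
V_GS = 0.954 + 1.26 = 2.21 V.

V_GS = 2.21 V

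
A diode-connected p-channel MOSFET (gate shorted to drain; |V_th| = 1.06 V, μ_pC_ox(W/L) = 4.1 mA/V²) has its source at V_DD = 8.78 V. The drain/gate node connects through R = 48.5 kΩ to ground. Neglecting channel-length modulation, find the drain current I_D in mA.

I_D = 0.154 mA

With gate tied to drain, V_SG = V_SD ≥ V_SG − |V_th|, so the device is in saturation.
KCL at the drain: ½ k_p (V_SG − |V_th|)² = (V_DD − V_SG)/R.
Let x = V_SG − 1.06. Then 99.4 x² + x − 7.72 = 0, giving x = 0.274 V (positive root), so V_SG = 1.33 V.
I_D = (V_DD − V_SG)/R = (8.78 − 1.33) / 48.5 = 0.154 mA.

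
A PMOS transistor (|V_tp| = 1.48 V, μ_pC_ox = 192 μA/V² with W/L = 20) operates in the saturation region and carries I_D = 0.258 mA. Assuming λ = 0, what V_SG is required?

V_SG = 1.85 V

k_p = μ_pC_ox · (W/L) = 3.84 mA/V².
In saturation I_D = ½ k_p (V_SG − |V_tp|)², so V_SG − |V_tp| = √(2 I_D / k_p) = √(2 × 0.258 / 3.84) = 0.367 V.
V_SG = 1.48 + 0.367 = 1.85 V.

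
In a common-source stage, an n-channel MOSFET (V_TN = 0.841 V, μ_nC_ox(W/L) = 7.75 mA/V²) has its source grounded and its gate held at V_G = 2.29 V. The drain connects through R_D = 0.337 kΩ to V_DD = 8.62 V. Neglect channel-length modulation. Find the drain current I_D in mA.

V_GS = V_G = 2.29 V, so V_ov = 2.29 − 0.841 = 1.45 V.
Assume saturation: I_D = ½ k_n V_ov² = 0.5 × 7.75 × 1.45² = 8.14 mA, giving V_DS = V_DD − I_D R_D = 8.62 − 8.14 × 0.337 = 5.88 V.
V_DS = 5.88 V ≥ V_ov = 1.45 V, confirming saturation.

I_D = 8.14 mA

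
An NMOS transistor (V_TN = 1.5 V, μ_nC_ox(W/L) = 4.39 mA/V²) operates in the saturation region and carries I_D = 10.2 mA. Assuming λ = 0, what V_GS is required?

In saturation I_D = ½ k_n (V_GS − V_TN)², so V_GS − V_TN = √(2 I_D / k_n) = √(2 × 10.2 / 4.39) = 2.16 V.
V_GS = 1.5 + 2.16 = 3.66 V.

V_GS = 3.66 V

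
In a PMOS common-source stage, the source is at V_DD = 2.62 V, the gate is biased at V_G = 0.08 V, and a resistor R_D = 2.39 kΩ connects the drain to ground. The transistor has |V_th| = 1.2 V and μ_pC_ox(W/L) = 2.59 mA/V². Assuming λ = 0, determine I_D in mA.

I_D = 0.964 mA

V_SG = V_DD − V_G = 2.62 − 0.08 = 2.54 V, so V_ov = 2.54 − 1.2 = 1.34 V.
Assume saturation: I_D = ½ k_p V_ov² = 0.5 × 2.59 × 1.34² = 2.33 mA, giving V_SD = V_DD − I_D R_D = 2.62 − 2.33 × 2.39 = -2.94 V.
But -2.94 V < V_ov = 1.34 V, so the device is actually in triode.
In triode I_D = k_p[V_ov V_SD − ½ V_SD²] and I_D = (V_DD − V_SD)/R_D. Equating: 3.1 V_SD² − 9.295 V_SD + 2.62 = 0, giving V_SD = 0.315 V (the root below V_ov).
I_D = (2.62 − 0.315) / 2.39 = 0.964 mA.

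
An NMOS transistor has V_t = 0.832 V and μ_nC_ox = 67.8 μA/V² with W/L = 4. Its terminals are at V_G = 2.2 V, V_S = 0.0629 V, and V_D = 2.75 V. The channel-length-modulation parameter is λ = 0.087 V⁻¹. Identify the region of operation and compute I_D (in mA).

V_GS = V_G − V_S = 2.2 − 0.0629 = 2.14 V; V_DS = V_D − V_S = 2.75 − 0.0629 = 2.69 V.
k_n = μ_nC_ox · (W/L) = 0.2712 mA/V².
V_ov = V_GS − V_t = 2.14 − 0.832 = 1.31 V.
Since V_DS = 2.69 V ≥ V_ov = 1.31 V, the device is in saturation.
I_D = ½ k_n V_ov² (1 + λ V_DS) = 0.5 × 0.2712 × 1.31² × (1 + 0.087 × 2.69) = 0.285 mA.

Saturation; I_D = 0.285 mA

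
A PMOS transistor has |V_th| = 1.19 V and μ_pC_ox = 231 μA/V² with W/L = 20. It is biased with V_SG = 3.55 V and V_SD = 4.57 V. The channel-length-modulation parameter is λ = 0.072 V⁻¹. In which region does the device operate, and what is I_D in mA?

k_p = μ_pC_ox · (W/L) = 4.62 mA/V².
V_ov = V_SG − |V_th| = 3.55 − 1.19 = 2.36 V.
Since V_SD = 4.57 V ≥ V_ov = 2.36 V, the device is in saturation.
I_D = ½ k_p V_ov² (1 + λ V_SD) = 0.5 × 4.62 × 2.36² × (1 + 0.072 × 4.57) = 17.1 mA.

Saturation; I_D = 17.1 mA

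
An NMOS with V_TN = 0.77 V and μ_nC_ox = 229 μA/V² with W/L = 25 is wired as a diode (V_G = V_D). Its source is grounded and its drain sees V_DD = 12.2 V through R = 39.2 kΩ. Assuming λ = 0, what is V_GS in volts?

V_GS = 1.08 V

With gate tied to drain, V_GS = V_DS ≥ V_GS − V_TN, so the device is in saturation.
k_n = μ_nC_ox · (W/L) = 5.725 mA/V².
KCL at the drain: ½ k_n (V_GS − V_TN)² = (V_DD − V_GS)/R.
Let x = V_GS − 0.77. Then 112 x² + x − 11.43 = 0, giving x = 0.315 V (positive root), so V_GS = 1.08 V.
I_D = (V_DD − V_GS)/R = (12.2 − 1.08) / 39.2 = 0.284 mA.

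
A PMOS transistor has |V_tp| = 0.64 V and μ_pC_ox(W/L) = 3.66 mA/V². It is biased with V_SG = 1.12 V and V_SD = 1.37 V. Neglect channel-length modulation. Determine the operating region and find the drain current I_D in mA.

Saturation; I_D = 0.422 mA

V_ov = V_SG − |V_tp| = 1.12 − 0.64 = 0.48 V.
Since V_SD = 1.37 V ≥ V_ov = 0.48 V, the device is in saturation.
I_D = ½ k_p V_ov² = 0.5 × 3.66 × 0.48² = 0.422 mA.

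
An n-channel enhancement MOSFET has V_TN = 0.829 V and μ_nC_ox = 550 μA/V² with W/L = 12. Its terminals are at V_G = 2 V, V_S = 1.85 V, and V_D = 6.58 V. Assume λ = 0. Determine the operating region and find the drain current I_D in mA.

Cutoff; I_D = 0 mA

V_GS = V_G − V_S = 2 − 1.85 = 0.15 V; V_DS = V_D − V_S = 6.58 − 1.85 = 4.73 V.
V_GS = 0.15 V < V_TN = 0.829 V, so the transistor is in cutoff.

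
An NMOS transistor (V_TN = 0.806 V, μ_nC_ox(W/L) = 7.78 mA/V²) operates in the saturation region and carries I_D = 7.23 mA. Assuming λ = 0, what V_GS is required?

V_GS = 2.17 V

In saturation I_D = ½ k_n (V_GS − V_TN)², so V_GS − V_TN = √(2 I_D / k_n) = √(2 × 7.23 / 7.78) = 1.36 V.
V_GS = 0.806 + 1.36 = 2.17 V.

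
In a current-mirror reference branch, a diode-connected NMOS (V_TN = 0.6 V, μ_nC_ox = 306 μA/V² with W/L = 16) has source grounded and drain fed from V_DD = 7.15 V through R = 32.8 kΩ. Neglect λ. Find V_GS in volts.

With gate tied to drain, V_GS = V_DS ≥ V_GS − V_TN, so the device is in saturation.
k_n = μ_nC_ox · (W/L) = 4.896 mA/V².
KCL at the drain: ½ k_n (V_GS − V_TN)² = (V_DD − V_GS)/R.
Let x = V_GS − 0.6. Then 80.3 x² + x − 6.55 = 0, giving x = 0.279 V (positive root), so V_GS = 0.879 V.
I_D = (V_DD − V_GS)/R = (7.15 − 0.879) / 32.8 = 0.191 mA.

V_GS = 0.879 V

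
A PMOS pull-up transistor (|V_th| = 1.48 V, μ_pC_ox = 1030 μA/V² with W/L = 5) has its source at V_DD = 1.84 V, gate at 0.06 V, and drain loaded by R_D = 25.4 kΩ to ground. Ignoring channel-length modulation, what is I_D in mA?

I_D = 0.0705 mA

V_SG = V_DD − V_G = 1.84 − 0.06 = 1.78 V, so V_ov = 1.78 − 1.48 = 0.3 V.
k_p = μ_pC_ox · (W/L) = 5.15 mA/V².
Assume saturation: I_D = ½ k_p V_ov² = 0.5 × 5.15 × 0.3² = 0.232 mA, giving V_SD = V_DD − I_D R_D = 1.84 − 0.232 × 25.4 = -4.05 V.
But -4.05 V < V_ov = 0.3 V, so the device is actually in triode.
In triode I_D = k_p[V_ov V_SD − ½ V_SD²] and I_D = (V_DD − V_SD)/R_D. Equating: 65.4 V_SD² − 40.24 V_SD + 1.84 = 0, giving V_SD = 0.0497 V (the root below V_ov).
I_D = (1.84 − 0.0497) / 25.4 = 0.0705 mA.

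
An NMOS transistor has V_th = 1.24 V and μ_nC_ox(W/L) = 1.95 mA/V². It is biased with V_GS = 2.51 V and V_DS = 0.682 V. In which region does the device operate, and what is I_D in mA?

V_ov = V_GS − V_th = 2.51 − 1.24 = 1.27 V.
Since V_DS = 0.682 V < V_ov = 1.27 V, the device is in the triode region.
I_D = k_n [V_ov · V_DS − ½ V_DS²] = 1.95 × [1.27 × 0.682 − 0.5 × 0.682²] = 1.24 mA.

Triode; I_D = 1.24 mA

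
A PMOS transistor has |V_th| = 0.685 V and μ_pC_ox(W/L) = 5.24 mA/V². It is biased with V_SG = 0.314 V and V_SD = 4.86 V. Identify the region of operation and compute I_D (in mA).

Cutoff; I_D = 0 mA

V_SG = 0.314 V < |V_th| = 0.685 V, so the transistor is in cutoff.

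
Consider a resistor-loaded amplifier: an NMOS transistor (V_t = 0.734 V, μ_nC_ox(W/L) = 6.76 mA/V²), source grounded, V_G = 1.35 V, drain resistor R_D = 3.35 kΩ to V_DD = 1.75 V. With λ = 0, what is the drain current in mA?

I_D = 0.484 mA

V_GS = V_G = 1.35 V, so V_ov = 1.35 − 0.734 = 0.616 V.
Assume saturation: I_D = ½ k_n V_ov² = 0.5 × 6.76 × 0.616² = 1.28 mA, giving V_DS = V_DD − I_D R_D = 1.75 − 1.28 × 3.35 = -2.55 V.
But -2.55 V < V_ov = 0.616 V, so the device is actually in triode.
In triode I_D = k_n[V_ov V_DS − ½ V_DS²] and I_D = (V_DD − V_DS)/R_D. Equating: 11.3 V_DS² − 14.95 V_DS + 1.75 = 0, giving V_DS = 0.13 V (the root below V_ov).
I_D = (1.75 − 0.13) / 3.35 = 0.484 mA.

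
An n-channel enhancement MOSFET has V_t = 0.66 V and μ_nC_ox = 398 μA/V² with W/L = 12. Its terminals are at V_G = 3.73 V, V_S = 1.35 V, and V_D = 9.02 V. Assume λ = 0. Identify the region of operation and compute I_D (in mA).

V_GS = V_G − V_S = 3.73 − 1.35 = 2.38 V; V_DS = V_D − V_S = 9.02 − 1.35 = 7.67 V.
k_n = μ_nC_ox · (W/L) = 4.776 mA/V².
V_ov = V_GS − V_t = 2.38 − 0.66 = 1.72 V.
Since V_DS = 7.67 V ≥ V_ov = 1.72 V, the device is in saturation.
I_D = ½ k_n V_ov² = 0.5 × 4.776 × 1.72² = 7.06 mA.

Saturation; I_D = 7.06 mA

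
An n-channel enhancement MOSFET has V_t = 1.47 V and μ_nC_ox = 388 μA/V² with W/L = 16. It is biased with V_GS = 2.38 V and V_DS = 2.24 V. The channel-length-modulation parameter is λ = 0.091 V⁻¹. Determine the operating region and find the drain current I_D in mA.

Saturation; I_D = 3.09 mA

k_n = μ_nC_ox · (W/L) = 6.208 mA/V².
V_ov = V_GS − V_t = 2.38 − 1.47 = 0.91 V.
Since V_DS = 2.24 V ≥ V_ov = 0.91 V, the device is in saturation.
I_D = ½ k_n V_ov² (1 + λ V_DS) = 0.5 × 6.208 × 0.91² × (1 + 0.091 × 2.24) = 3.09 mA.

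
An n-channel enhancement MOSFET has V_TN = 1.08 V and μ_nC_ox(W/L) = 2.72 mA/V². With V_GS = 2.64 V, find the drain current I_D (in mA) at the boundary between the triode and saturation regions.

At the boundary V_DS = V_ov = V_GS − V_TN = 2.64 − 1.08 = 1.56 V.
I_D = ½ k_n V_ov² = 0.5 × 2.72 × 1.56² = 3.31 mA.

I_D = 3.31 mA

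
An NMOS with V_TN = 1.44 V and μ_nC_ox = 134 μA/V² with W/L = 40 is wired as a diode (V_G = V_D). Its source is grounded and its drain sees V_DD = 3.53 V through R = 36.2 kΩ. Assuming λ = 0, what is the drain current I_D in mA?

I_D = 0.0538 mA

With gate tied to drain, V_GS = V_DS ≥ V_GS − V_TN, so the device is in saturation.
k_n = μ_nC_ox · (W/L) = 5.36 mA/V².
KCL at the drain: ½ k_n (V_GS − V_TN)² = (V_DD − V_GS)/R.
Let x = V_GS − 1.44. Then 97 x² + x − 2.09 = 0, giving x = 0.142 V (positive root), so V_GS = 1.58 V.
I_D = (V_DD − V_GS)/R = (3.53 − 1.58) / 36.2 = 0.0538 mA.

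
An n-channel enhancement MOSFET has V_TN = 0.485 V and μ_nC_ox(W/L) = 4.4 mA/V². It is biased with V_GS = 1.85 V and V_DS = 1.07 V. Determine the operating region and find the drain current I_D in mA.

V_ov = V_GS − V_TN = 1.85 − 0.485 = 1.37 V.
Since V_DS = 1.07 V < V_ov = 1.37 V, the device is in the triode region.
I_D = k_n [V_ov · V_DS − ½ V_DS²] = 4.4 × [1.37 × 1.07 − 0.5 × 1.07²] = 3.91 mA.

Triode; I_D = 3.91 mA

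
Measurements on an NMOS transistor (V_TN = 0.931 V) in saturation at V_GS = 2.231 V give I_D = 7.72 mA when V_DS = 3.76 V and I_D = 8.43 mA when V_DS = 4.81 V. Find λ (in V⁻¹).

λ = 0.131 V⁻¹

With V_GS fixed, I_D ∝ (1 + λ V_DS) in saturation, so I_D2/I_D1 = (1 + λ V_DS2)/(1 + λ V_DS1).
8.43/7.72 = 1.092 = (1 + 4.81 λ)/(1 + 3.76 λ).
Solving: λ (I_D1 V_DS2 − I_D2 V_DS1) = I_D2 − I_D1, so λ = (8.43 − 7.72) / (7.72 × 4.81 − 8.43 × 3.76) = 0.71 / 5.44 = 0.131 V⁻¹.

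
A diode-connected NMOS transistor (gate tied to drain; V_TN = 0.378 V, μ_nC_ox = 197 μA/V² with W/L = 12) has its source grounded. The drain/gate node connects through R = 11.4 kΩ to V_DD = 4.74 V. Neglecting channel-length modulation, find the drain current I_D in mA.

With gate tied to drain, V_GS = V_DS ≥ V_GS − V_TN, so the device is in saturation.
k_n = μ_nC_ox · (W/L) = 2.364 mA/V².
KCL at the drain: ½ k_n (V_GS − V_TN)² = (V_DD − V_GS)/R.
Let x = V_GS − 0.378. Then 13.5 x² + x − 4.362 = 0, giving x = 0.533 V (positive root), so V_GS = 0.911 V.
I_D = (V_DD − V_GS)/R = (4.74 − 0.911) / 11.4 = 0.336 mA.

I_D = 0.336 mA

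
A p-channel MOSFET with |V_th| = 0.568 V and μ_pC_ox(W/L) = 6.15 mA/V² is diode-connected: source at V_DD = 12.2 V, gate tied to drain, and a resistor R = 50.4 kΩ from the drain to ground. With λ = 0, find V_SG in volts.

V_SG = 0.839 V

With gate tied to drain, V_SG = V_SD ≥ V_SG − |V_th|, so the device is in saturation.
KCL at the drain: ½ k_p (V_SG − |V_th|)² = (V_DD − V_SG)/R.
Let x = V_SG − 0.568. Then 155 x² + x − 11.63 = 0, giving x = 0.271 V (positive root), so V_SG = 0.839 V.
I_D = (V_DD − V_SG)/R = (12.2 − 0.839) / 50.4 = 0.225 mA.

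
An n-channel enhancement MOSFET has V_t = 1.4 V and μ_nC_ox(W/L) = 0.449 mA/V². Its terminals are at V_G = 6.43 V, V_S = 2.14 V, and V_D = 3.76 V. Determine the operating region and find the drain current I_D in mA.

V_GS = V_G − V_S = 6.43 − 2.14 = 4.29 V; V_DS = V_D − V_S = 3.76 − 2.14 = 1.62 V.
V_ov = V_GS − V_t = 4.29 − 1.4 = 2.89 V.
Since V_DS = 1.62 V < V_ov = 2.89 V, the device is in the triode region.
I_D = k_n [V_ov · V_DS − ½ V_DS²] = 0.449 × [2.89 × 1.62 − 0.5 × 1.62²] = 1.51 mA.

Triode; I_D = 1.51 mA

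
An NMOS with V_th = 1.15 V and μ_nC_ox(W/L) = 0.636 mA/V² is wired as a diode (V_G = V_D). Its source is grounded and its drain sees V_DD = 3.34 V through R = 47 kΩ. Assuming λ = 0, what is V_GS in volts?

With gate tied to drain, V_GS = V_DS ≥ V_GS − V_th, so the device is in saturation.
KCL at the drain: ½ k_n (V_GS − V_th)² = (V_DD − V_GS)/R.
Let x = V_GS − 1.15. Then 14.9 x² + x − 2.19 = 0, giving x = 0.351 V (positive root), so V_GS = 1.5 V.
I_D = (V_DD − V_GS)/R = (3.34 − 1.5) / 47 = 0.0391 mA.

V_GS = 1.50 V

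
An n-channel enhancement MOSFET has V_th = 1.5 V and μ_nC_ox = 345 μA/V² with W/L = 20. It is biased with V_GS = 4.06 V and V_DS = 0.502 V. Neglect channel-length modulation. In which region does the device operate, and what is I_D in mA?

k_n = μ_nC_ox · (W/L) = 6.9 mA/V².
V_ov = V_GS − V_th = 4.06 − 1.5 = 2.56 V.
Since V_DS = 0.502 V < V_ov = 2.56 V, the device is in the triode region.
I_D = k_n [V_ov · V_DS − ½ V_DS²] = 6.9 × [2.56 × 0.502 − 0.5 × 0.502²] = 8 mA.

Triode; I_D = 8.00 mA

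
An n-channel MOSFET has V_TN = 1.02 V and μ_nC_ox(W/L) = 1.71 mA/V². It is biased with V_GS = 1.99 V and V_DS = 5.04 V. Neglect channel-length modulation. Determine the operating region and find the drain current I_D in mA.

Saturation; I_D = 0.804 mA

V_ov = V_GS − V_TN = 1.99 − 1.02 = 0.97 V.
Since V_DS = 5.04 V ≥ V_ov = 0.97 V, the device is in saturation.
I_D = ½ k_n V_ov² = 0.5 × 1.71 × 0.97² = 0.804 mA.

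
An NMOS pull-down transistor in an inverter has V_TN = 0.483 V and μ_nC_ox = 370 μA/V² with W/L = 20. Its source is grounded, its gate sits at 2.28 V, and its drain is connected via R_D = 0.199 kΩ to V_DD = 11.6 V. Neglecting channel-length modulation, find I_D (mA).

I_D = 11.9 mA

V_GS = V_G = 2.28 V, so V_ov = 2.28 − 0.483 = 1.8 V.
k_n = μ_nC_ox · (W/L) = 7.4 mA/V².
Assume saturation: I_D = ½ k_n V_ov² = 0.5 × 7.4 × 1.8² = 11.9 mA, giving V_DS = V_DD − I_D R_D = 11.6 − 11.9 × 0.199 = 9.22 V.
V_DS = 9.22 V ≥ V_ov = 1.8 V, confirming saturation.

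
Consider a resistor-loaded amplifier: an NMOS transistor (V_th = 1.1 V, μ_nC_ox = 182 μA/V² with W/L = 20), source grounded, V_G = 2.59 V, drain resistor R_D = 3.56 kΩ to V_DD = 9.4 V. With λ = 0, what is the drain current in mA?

I_D = 2.48 mA

V_GS = V_G = 2.59 V, so V_ov = 2.59 − 1.1 = 1.49 V.
k_n = μ_nC_ox · (W/L) = 3.64 mA/V².
Assume saturation: I_D = ½ k_n V_ov² = 0.5 × 3.64 × 1.49² = 4.04 mA, giving V_DS = V_DD − I_D R_D = 9.4 − 4.04 × 3.56 = -4.98 V.
But -4.98 V < V_ov = 1.49 V, so the device is actually in triode.
In triode I_D = k_n[V_ov V_DS − ½ V_DS²] and I_D = (V_DD − V_DS)/R_D. Equating: 6.48 V_DS² − 20.31 V_DS + 9.4 = 0, giving V_DS = 0.565 V (the root below V_ov).
I_D = (9.4 − 0.565) / 3.56 = 2.48 mA.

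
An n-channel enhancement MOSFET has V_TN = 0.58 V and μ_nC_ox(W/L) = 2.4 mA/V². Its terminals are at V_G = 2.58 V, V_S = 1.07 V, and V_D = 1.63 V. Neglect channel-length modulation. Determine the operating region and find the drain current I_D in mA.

Triode; I_D = 0.874 mA

V_GS = V_G − V_S = 2.58 − 1.07 = 1.51 V; V_DS = V_D − V_S = 1.63 − 1.07 = 0.56 V.
V_ov = V_GS − V_TN = 1.51 − 0.58 = 0.93 V.
Since V_DS = 0.56 V < V_ov = 0.93 V, the device is in the triode region.
I_D = k_n [V_ov · V_DS − ½ V_DS²] = 2.4 × [0.93 × 0.56 − 0.5 × 0.56²] = 0.874 mA.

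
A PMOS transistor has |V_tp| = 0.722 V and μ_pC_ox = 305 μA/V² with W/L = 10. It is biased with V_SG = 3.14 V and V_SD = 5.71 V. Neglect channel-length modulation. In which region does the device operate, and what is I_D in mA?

k_p = μ_pC_ox · (W/L) = 3.05 mA/V².
V_ov = V_SG − |V_tp| = 3.14 − 0.722 = 2.42 V.
Since V_SD = 5.71 V ≥ V_ov = 2.42 V, the device is in saturation.
I_D = ½ k_p V_ov² = 0.5 × 3.05 × 2.42² = 8.92 mA.

Saturation; I_D = 8.92 mA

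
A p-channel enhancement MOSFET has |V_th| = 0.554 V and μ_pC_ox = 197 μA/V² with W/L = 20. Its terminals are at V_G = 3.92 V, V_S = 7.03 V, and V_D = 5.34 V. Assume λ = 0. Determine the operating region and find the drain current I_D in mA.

Triode; I_D = 11.4 mA

V_SG = V_S − V_G = 7.03 − 3.92 = 3.11 V; V_SD = V_S − V_D = 7.03 − 5.34 = 1.69 V.
k_p = μ_pC_ox · (W/L) = 3.94 mA/V².
V_ov = V_SG − |V_th| = 3.11 − 0.554 = 2.56 V.
Since V_SD = 1.69 V < V_ov = 2.56 V, the device is in the triode region.
I_D = k_p [V_ov · V_SD − ½ V_SD²] = 3.94 × [2.56 × 1.69 − 0.5 × 1.69²] = 11.4 mA.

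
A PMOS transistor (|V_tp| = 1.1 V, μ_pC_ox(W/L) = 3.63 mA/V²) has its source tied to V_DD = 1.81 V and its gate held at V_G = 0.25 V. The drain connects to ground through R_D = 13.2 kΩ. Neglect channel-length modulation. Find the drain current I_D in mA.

V_SG = V_DD − V_G = 1.81 − 0.25 = 1.56 V, so V_ov = 1.56 − 1.1 = 0.46 V.
Assume saturation: I_D = ½ k_p V_ov² = 0.5 × 3.63 × 0.46² = 0.384 mA, giving V_SD = V_DD − I_D R_D = 1.81 − 0.384 × 13.2 = -3.26 V.
But -3.26 V < V_ov = 0.46 V, so the device is actually in triode.
In triode I_D = k_p[V_ov V_SD − ½ V_SD²] and I_D = (V_DD − V_SD)/R_D. Equating: 24 V_SD² − 23.04 V_SD + 1.81 = 0, giving V_SD = 0.0863 V (the root below V_ov).
I_D = (1.81 − 0.0863) / 13.2 = 0.131 mA.

I_D = 0.131 mA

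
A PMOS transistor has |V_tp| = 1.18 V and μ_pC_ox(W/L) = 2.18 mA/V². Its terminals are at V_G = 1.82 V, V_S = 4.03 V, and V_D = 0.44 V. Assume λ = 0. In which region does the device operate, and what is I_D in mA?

V_SG = V_S − V_G = 4.03 − 1.82 = 2.21 V; V_SD = V_S − V_D = 4.03 − 0.44 = 3.59 V.
V_ov = V_SG − |V_tp| = 2.21 − 1.18 = 1.03 V.
Since V_SD = 3.59 V ≥ V_ov = 1.03 V, the device is in saturation.
I_D = ½ k_p V_ov² = 0.5 × 2.18 × 1.03² = 1.16 mA.

Saturation; I_D = 1.16 mA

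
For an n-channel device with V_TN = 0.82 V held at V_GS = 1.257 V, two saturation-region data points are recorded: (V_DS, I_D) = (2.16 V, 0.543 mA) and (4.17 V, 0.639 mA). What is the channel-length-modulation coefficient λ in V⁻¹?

λ = 0.109 V⁻¹

With V_GS fixed, I_D ∝ (1 + λ V_DS) in saturation, so I_D2/I_D1 = (1 + λ V_DS2)/(1 + λ V_DS1).
0.639/0.543 = 1.177 = (1 + 4.17 λ)/(1 + 2.16 λ).
Solving: λ (I_D1 V_DS2 − I_D2 V_DS1) = I_D2 − I_D1, so λ = (0.639 − 0.543) / (0.543 × 4.17 − 0.639 × 2.16) = 0.096 / 0.884 = 0.109 V⁻¹.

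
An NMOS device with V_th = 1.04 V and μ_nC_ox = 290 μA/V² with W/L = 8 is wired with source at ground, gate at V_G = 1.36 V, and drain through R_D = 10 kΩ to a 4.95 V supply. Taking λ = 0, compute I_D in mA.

I_D = 0.119 mA

V_GS = V_G = 1.36 V, so V_ov = 1.36 − 1.04 = 0.32 V.
k_n = μ_nC_ox · (W/L) = 2.32 mA/V².
Assume saturation: I_D = ½ k_n V_ov² = 0.5 × 2.32 × 0.32² = 0.119 mA, giving V_DS = V_DD − I_D R_D = 4.95 − 0.119 × 10 = 3.76 V.
V_DS = 3.76 V ≥ V_ov = 0.32 V, confirming saturation.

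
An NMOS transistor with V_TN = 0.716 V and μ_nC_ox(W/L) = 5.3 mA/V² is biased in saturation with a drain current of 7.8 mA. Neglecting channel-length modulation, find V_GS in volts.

In saturation I_D = ½ k_n (V_GS − V_TN)², so V_GS − V_TN = √(2 I_D / k_n) = √(2 × 7.8 / 5.3) = 1.72 V.
V_GS = 0.716 + 1.72 = 2.43 V.

V_GS = 2.43 V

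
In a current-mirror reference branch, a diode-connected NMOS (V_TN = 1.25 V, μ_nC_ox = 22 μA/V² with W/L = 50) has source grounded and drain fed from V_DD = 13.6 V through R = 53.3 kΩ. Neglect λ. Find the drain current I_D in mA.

I_D = 0.220 mA

With gate tied to drain, V_GS = V_DS ≥ V_GS − V_TN, so the device is in saturation.
k_n = μ_nC_ox · (W/L) = 1.1 mA/V².
KCL at the drain: ½ k_n (V_GS − V_TN)² = (V_DD − V_GS)/R.
Let x = V_GS − 1.25. Then 29.3 x² + x − 12.35 = 0, giving x = 0.632 V (positive root), so V_GS = 1.88 V.
I_D = (V_DD − V_GS)/R = (13.6 − 1.88) / 53.3 = 0.22 mA.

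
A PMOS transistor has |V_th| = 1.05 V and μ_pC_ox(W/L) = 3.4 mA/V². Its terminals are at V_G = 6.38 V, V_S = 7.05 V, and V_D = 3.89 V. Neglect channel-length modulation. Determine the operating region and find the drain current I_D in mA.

Cutoff; I_D = 0 mA

V_SG = V_S − V_G = 7.05 − 6.38 = 0.67 V; V_SD = V_S − V_D = 7.05 − 3.89 = 3.16 V.
V_SG = 0.67 V < |V_th| = 1.05 V, so the transistor is in cutoff.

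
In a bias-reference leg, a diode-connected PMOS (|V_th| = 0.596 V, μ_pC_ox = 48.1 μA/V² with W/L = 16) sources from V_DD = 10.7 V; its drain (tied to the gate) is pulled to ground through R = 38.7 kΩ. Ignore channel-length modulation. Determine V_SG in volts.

With gate tied to drain, V_SG = V_SD ≥ V_SG − |V_th|, so the device is in saturation.
k_p = μ_pC_ox · (W/L) = 0.7696 mA/V².
KCL at the drain: ½ k_p (V_SG − |V_th|)² = (V_DD − V_SG)/R.
Let x = V_SG − 0.596. Then 14.9 x² + x − 10.1 = 0, giving x = 0.791 V (positive root), so V_SG = 1.39 V.
I_D = (V_DD − V_SG)/R = (10.7 − 1.39) / 38.7 = 0.241 mA.

V_SG = 1.39 V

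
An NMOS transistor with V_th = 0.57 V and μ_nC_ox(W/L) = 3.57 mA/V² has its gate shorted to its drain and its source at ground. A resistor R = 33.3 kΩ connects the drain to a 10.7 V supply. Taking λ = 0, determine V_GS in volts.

With gate tied to drain, V_GS = V_DS ≥ V_GS − V_th, so the device is in saturation.
KCL at the drain: ½ k_n (V_GS − V_th)² = (V_DD − V_GS)/R.
Let x = V_GS − 0.57. Then 59.4 x² + x − 10.13 = 0, giving x = 0.404 V (positive root), so V_GS = 0.974 V.
I_D = (V_DD − V_GS)/R = (10.7 − 0.974) / 33.3 = 0.292 mA.

V_GS = 0.974 V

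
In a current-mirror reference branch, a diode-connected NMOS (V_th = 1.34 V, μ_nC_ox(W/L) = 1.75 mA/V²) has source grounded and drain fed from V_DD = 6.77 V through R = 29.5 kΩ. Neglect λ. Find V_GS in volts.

V_GS = 1.78 V

With gate tied to drain, V_GS = V_DS ≥ V_GS − V_th, so the device is in saturation.
KCL at the drain: ½ k_n (V_GS − V_th)² = (V_DD − V_GS)/R.
Let x = V_GS − 1.34. Then 25.8 x² + x − 5.43 = 0, giving x = 0.44 V (positive root), so V_GS = 1.78 V.
I_D = (V_DD − V_GS)/R = (6.77 − 1.78) / 29.5 = 0.169 mA.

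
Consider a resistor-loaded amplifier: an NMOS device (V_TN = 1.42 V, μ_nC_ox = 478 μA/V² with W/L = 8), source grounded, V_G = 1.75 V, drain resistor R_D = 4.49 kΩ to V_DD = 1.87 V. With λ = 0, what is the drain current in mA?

I_D = 0.208 mA

V_GS = V_G = 1.75 V, so V_ov = 1.75 − 1.42 = 0.33 V.
k_n = μ_nC_ox · (W/L) = 3.824 mA/V².
Assume saturation: I_D = ½ k_n V_ov² = 0.5 × 3.824 × 0.33² = 0.208 mA, giving V_DS = V_DD − I_D R_D = 1.87 − 0.208 × 4.49 = 0.935 V.
V_DS = 0.935 V ≥ V_ov = 0.33 V, confirming saturation.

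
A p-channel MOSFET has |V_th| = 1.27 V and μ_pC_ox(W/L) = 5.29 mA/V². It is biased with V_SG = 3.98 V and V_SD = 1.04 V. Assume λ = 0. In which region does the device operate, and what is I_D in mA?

Triode; I_D = 12.0 mA

V_ov = V_SG − |V_th| = 3.98 − 1.27 = 2.71 V.
Since V_SD = 1.04 V < V_ov = 2.71 V, the device is in the triode region.
I_D = k_p [V_ov · V_SD − ½ V_SD²] = 5.29 × [2.71 × 1.04 − 0.5 × 1.04²] = 12 mA.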